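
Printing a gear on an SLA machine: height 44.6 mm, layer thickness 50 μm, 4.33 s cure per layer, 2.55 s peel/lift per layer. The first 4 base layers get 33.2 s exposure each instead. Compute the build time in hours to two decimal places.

1.74 hours

Layer count = ceil(44.6 / 0.05) = 892.
Bottom layers = 4 × (33.2 + 2.55) = 143 s.
Normal layers = 888 × (4.33 + 2.55) = 6109.44 s.
Total = 143 + 6109.44 = 6252.44 s = 1.74 hours.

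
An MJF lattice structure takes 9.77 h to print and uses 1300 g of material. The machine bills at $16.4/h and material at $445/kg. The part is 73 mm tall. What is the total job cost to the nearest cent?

Machine-time cost = 16.4 × 9.77 = $160.228.
Material cost: 445 × 1300/1000 → $578.50.
Total = 160.228 + 578.50 = 738.728 ≈ $738.73.

$738.73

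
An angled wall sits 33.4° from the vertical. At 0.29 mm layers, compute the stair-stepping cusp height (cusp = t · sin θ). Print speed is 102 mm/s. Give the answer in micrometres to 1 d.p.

159.6 μm

sin(33.4°) = 0.5505, so cusp = 0.29 × 0.5505 = 0.159645 mm → 159.6 μm.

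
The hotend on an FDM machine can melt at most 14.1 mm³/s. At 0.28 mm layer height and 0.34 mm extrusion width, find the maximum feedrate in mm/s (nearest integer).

148 mm/s

Extrusion cross-section = 0.28 × 0.34 = 0.0952 mm².
v_max = Q/A = 14.1/0.0952 = 148.11 mm/s → 148 mm/s.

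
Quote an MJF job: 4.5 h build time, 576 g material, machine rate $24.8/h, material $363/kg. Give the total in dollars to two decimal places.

Machine cost: 24.8 × 4.5 → $111.60.
Material cost = 363 × 576/1000, so $209.088.
Total = 111.60 + 209.088 = 320.688 ≈ $320.69.

$320.69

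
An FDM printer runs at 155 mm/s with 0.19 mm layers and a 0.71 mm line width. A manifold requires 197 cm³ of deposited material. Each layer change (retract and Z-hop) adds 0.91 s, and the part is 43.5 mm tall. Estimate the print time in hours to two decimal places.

2.67 hours

Bead cross-section = 0.19 × 0.71 = 0.1349 mm².
Path length: 197000 mm³ / 0.1349 mm² → 1460341 mm.
Time extruding = 1460341 / 155, so 9421.6 s.
Layers = ⌈43.5/0.19⌉ = 229.
Z-hop total: 229 × 0.91 → 208.39 s.
Total = 9421.6 + 208.39 = 9629.99 s = 2.67 hours.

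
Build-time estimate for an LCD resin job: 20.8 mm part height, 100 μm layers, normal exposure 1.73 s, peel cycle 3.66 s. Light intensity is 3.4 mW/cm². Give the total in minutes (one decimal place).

Number of layers: 20.8 / 0.1 → 208 (rounded up).
Each layer takes = 1.73 + 3.66 = 5.39 s.
Total = 208 × 5.39 = 1121.12 s = 18.7 minutes.

18.7 minutes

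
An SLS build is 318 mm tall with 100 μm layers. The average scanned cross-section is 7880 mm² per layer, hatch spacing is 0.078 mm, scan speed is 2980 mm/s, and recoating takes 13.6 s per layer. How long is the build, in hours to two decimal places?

41.96 hours

Layer count = ceil(318 / 0.1) = 3180.
Scan path per layer = 7880 / 0.078, so 101025.6 mm.
Scan time per layer = 101025.6 / 2980 = 33.9012 s.
Per-layer time = 33.9012 + 13.6 = 47.5012 s.
3180 layers × 47.5012 s/layer = 151053.816 s, i.e. 41.96 hours.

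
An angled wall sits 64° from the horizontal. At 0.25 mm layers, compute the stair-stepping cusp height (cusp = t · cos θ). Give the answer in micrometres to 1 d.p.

109.6 μm

cos(64°) = 0.4384, so cusp = 0.25 × 0.4384 = 0.1096 mm → 109.6 μm.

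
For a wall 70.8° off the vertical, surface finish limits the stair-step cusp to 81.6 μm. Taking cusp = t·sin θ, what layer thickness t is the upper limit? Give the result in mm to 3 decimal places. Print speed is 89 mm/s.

t = h_c / sin θ = 0.0816 / 0.9444 = 0.086 mm.

0.086 mm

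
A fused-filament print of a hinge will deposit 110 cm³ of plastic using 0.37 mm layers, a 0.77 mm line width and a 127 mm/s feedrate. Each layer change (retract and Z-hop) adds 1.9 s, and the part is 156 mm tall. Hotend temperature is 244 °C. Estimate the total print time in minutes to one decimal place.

64.0 minutes

Line area = 0.37 × 0.77 = 0.2849 mm².
Total extruded path = 110000/0.2849 = 386100.4 mm.
Extrusion time = 386100.4 / 127, so 3040.2 s.
Number of layers: 156 / 0.37 → 422 (rounded up).
Non-print overhead = 422 × 1.9 = 801.8 s.
Altogether 3040.2 + 801.8 = 3842 s, i.e. 64.0 minutes.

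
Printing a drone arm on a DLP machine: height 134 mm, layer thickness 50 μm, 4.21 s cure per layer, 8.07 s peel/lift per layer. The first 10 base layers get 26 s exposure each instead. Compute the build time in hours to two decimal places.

Layers = ⌈134/0.05⌉ = 2680.
Base layers = 10 × (26 + 8.07) = 340.7 s.
Regular layers = 2670 × (4.21 + 8.07) = 32787.6 s.
Total = 340.7 + 32787.6 = 33128.3 s = 9.20 hours.

9.20 hours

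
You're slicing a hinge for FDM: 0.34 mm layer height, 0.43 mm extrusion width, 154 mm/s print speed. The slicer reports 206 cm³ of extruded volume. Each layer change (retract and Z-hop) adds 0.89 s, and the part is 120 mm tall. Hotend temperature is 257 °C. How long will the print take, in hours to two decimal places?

2.63 hours

Extrusion cross-section: 0.34 × 0.43 → 0.1462 mm².
Total extruded path = 206000/0.1462 = 1409028.7 mm.
Print-move time: 1409028.7 / 154 → 9149.5 s.
Layers = ⌈120/0.34⌉ = 353.
Z-hop total = 353 × 0.89, so 314.17 s.
Total = 9149.5 + 314.17 = 9463.67 s = 2.63 hours.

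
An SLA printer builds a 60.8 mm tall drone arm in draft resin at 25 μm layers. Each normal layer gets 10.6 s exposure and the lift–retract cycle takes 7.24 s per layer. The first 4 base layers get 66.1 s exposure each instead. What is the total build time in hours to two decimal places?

Layer count = ceil(60.8 / 0.025) = 2432.
Burn-in layers = 4 × (66.1 + 7.24) = 293.36 s.
Normal layers: 2428 × (10.6 + 7.24) → 43315.52 s.
Sum: 293.36 + 43315.52 = 43608.88 s → 12.11 hours.

12.11 hours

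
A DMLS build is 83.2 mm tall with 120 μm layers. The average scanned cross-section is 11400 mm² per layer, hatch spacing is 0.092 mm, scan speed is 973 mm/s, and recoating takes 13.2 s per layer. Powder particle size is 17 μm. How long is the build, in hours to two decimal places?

Number of layers: 83.2 / 0.12 → 694 (rounded up).
Hatch length per layer = 11400 / 0.092, so 123913 mm.
Per-layer scan time = 123913 / 973, so 127.3515 s.
Time per layer = 127.3515 + 13.2 = 140.5515 s.
Total: 694 × 140.5515 s = 97542.741 s → 27.10 hours.

27.10 hours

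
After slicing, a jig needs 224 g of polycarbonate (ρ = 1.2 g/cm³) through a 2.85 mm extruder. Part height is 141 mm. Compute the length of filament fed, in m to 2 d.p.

29.26 m

Volume = 224 g / 1.2 g·cm⁻³ = 186.6667 cm³ = 186666.7 mm³.
Filament cross-section = π × (2.85/2)² = 6.3794 mm².
L = V/A = 186666.7/6.3794 = 29260.86 mm → 29.26 m.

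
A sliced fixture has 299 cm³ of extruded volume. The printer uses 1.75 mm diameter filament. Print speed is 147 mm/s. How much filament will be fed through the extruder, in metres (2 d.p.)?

Cross-section of 1.75 mm filament: π·(1.75/2)² = 2.4053 mm².
L = 299000 mm³ / 2.4053 mm² = 124308.82 mm, i.e. 124.31 m.

124.31 m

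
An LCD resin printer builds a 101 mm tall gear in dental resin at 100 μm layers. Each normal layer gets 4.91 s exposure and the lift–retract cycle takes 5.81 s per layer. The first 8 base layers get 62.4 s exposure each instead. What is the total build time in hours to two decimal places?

3.14 hours

Layers = ⌈101/0.1⌉ = 1010.
Bottom layers = 8 × (62.4 + 5.81), so 545.68 s.
Remaining layers: 1002 × (4.91 + 5.81) → 10741.44 s.
Sum: 545.68 + 10741.44 = 11287.12 s → 3.14 hours.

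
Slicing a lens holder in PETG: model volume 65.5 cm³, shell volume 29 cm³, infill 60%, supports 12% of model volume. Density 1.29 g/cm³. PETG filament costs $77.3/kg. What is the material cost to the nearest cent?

Infill region: 65.5 − 29 → 36.5 cm³.
Infill volume = 0.60 × 36.5 = 21.9 cm³.
Support: 0.12 × 65.5 → 7.86 cm³.
Total extruded: 29 + 21.9 + 7.86 → 58.76 cm³.
Mass: 58.76 × 1.29 → 75.8004 g.
At $77.3/kg: 75.8004/1000 × 77.3 = $5.86.

$5.86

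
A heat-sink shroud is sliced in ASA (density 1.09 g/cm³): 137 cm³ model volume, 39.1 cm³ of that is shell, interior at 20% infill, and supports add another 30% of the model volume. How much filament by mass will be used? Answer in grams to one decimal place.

Volume inside the shell = 137 − 39.1, so 97.9 cm³.
Deposited infill: 0.20 × 97.9 → 19.58 cm³.
Support = 0.30 × 137, so 41.1 cm³.
Deposited volume: 39.1 + 19.58 + 41.1 → 99.78 cm³.
Mass = 99.78 × 1.09, so 108.7602 g.

108.8 g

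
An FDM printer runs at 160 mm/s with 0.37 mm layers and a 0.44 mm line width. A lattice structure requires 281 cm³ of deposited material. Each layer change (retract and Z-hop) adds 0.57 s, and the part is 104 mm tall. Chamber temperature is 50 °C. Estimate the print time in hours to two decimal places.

Bead cross-section: 0.37 × 0.44 → 0.1628 mm².
Path length: 281000 mm³ / 0.1628 mm² → 1726044.2 mm.
Extrusion time = 1726044.2 / 160 = 10787.8 s.
Layers = ⌈104/0.37⌉ = 282.
Non-print overhead = 282 × 0.57, so 160.74 s.
Altogether 10787.8 + 160.74 = 10948.54 s, i.e. 3.04 hours.

3.04 hours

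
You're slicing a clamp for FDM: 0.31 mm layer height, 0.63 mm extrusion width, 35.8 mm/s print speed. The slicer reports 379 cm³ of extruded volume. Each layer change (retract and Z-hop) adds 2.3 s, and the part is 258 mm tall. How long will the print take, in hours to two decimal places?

15.59 hours

Bead cross-section = 0.31 × 0.63, so 0.1953 mm².
Path length: 379000 mm³ / 0.1953 mm² → 1940604.2 mm.
Print-move time: 1940604.2 / 35.8 → 54206.8 s.
Number of layers: 258 / 0.31 → 833 (rounded up).
Non-print overhead = 833 × 2.3, so 1915.9 s.
Total = 54206.8 + 1915.9 = 56122.7 s = 15.59 hours.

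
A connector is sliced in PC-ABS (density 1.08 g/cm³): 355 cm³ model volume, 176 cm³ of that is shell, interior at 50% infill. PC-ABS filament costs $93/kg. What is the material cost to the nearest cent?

$26.67

Infill region: 355 − 176 → 179 cm³.
Deposited infill: 0.50 × 179 → 89.5 cm³.
Total printed volume = 176 + 89.5 = 265.5 cm³.
Mass = 265.5 × 1.08, so 286.74 g.
Cost = 286.74 g / 1000 × $93/kg = $26.67.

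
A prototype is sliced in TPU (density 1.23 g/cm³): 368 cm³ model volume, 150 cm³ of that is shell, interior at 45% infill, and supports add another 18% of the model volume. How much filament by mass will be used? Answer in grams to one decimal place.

386.6 g

Infill region = 368 − 150, so 218 cm³.
Infill deposited: 0.45 × 218 → 98.1 cm³.
Support = 0.18 × 368 = 66.24 cm³.
Deposited volume = 150 + 98.1 + 66.24 = 314.34 cm³.
Mass = 314.34 × 1.23 = 386.6382 g.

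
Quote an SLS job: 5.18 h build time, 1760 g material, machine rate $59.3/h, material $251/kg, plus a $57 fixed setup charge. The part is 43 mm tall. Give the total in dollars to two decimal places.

Time charge: 59.3 × 5.18 → $307.174.
Material charge = 251 × 1760/1000 = $441.76.
Adding setup: 307.174 + 441.76 + 57 → 805.934 ≈ $805.93.

$805.93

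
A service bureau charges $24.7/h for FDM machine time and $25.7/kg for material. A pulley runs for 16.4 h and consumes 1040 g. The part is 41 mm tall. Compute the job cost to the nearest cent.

Time charge = 24.7 × 16.4 = $405.08.
Feedstock cost: 25.7 × 1040/1000 → $26.728.
Total = 405.08 + 26.728 = 431.808 ≈ $431.81.

$431.81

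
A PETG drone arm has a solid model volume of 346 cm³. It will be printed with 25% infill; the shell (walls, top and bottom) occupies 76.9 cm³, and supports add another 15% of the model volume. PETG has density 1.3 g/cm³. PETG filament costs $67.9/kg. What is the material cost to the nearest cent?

Interior volume: 346 − 76.9 → 269.1 cm³.
Infill volume = 0.25 × 269.1, so 67.275 cm³.
Support = 0.15 × 346 = 51.9 cm³.
Deposited volume: 76.9 + 67.275 + 51.9 → 196.075 cm³.
Mass: 196.075 × 1.3 → 254.8975 g.
Cost = 254.8975 g / 1000 × $67.9/kg = $17.31.

$17.31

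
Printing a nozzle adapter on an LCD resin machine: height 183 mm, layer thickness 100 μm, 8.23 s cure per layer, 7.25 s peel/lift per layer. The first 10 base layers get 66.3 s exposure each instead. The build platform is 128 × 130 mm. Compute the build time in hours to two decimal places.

8.03 hours

Number of layers: 183 / 0.1 → 1830 (rounded up).
Base layers = 10 × (66.3 + 7.25), so 735.5 s.
Remaining layers: 1820 × (8.23 + 7.25) → 28173.6 s.
Total = 735.5 + 28173.6 = 28909.1 s = 8.03 hours.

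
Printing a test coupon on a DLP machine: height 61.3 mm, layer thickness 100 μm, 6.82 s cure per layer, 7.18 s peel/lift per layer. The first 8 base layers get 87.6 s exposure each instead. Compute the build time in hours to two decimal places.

Layers = ⌈61.3/0.1⌉ = 613.
Burn-in layers = 8 × (87.6 + 7.18), so 758.24 s.
Normal layers = 605 × (6.82 + 7.18), so 8470 s.
Sum: 758.24 + 8470 = 9228.24 s → 2.56 hours.

2.56 hours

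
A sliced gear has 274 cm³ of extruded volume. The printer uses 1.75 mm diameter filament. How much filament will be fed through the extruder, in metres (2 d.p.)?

Cross-section of 1.75 mm filament: π·(1.75/2)² = 2.4053 mm².
Length = 274 cm³ / 2.4053 mm² = 274000 / 2.4053 = 113915.1 mm = 113.92 m.

113.92 m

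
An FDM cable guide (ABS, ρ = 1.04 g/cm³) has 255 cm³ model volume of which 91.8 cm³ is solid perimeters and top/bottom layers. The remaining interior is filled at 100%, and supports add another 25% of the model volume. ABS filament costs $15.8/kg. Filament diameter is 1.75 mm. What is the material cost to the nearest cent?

$5.24

Interior volume: 255 − 91.8 → 163.2 cm³.
Infill volume = 1.00 × 163.2 = 163.2 cm³.
Support: 0.25 × 255 → 63.75 cm³.
Deposited volume: 91.8 + 163.2 + 63.75 → 318.75 cm³.
Mass: 318.75 × 1.04 → 331.5 g.
At $15.8/kg: 331.5/1000 × 15.8 = $5.24.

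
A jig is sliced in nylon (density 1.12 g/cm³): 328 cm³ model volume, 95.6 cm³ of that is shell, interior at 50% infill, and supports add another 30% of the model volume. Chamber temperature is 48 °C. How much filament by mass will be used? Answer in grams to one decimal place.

347.4 g

Volume inside the shell = 328 − 95.6, so 232.4 cm³.
Deposited infill: 0.50 × 232.4 → 116.2 cm³.
Support = 0.30 × 328 = 98.4 cm³.
Deposited volume = 95.6 + 116.2 + 98.4, so 310.2 cm³.
Mass = 310.2 × 1.12, so 347.424 g.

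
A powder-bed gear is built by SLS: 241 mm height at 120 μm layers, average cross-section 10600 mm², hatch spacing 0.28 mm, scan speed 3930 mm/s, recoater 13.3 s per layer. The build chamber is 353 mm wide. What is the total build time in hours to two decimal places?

12.80 hours

Number of layers: 241 / 0.12 → 2009 (rounded up).
Per-layer scan distance = 10600 / 0.28, so 37857.1 mm.
Scan time per layer = 37857.1 / 3930, so 9.6328 s.
Layer cycle = 9.6328 + 13.3 = 22.9328 s.
Build time = 2009 × 22.9328 = 46071.9952 s = 12.80 hours.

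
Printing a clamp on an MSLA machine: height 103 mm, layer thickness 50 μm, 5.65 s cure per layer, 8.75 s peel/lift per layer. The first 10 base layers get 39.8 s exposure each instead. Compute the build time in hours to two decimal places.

8.33 hours

Layer count = ceil(103 / 0.05) = 2060.
Bottom layers: 10 × (39.8 + 8.75) → 485.5 s.
Normal layers: 2050 × (5.65 + 8.75) → 29520 s.
Total = 485.5 + 29520 = 30005.5 s = 8.33 hours.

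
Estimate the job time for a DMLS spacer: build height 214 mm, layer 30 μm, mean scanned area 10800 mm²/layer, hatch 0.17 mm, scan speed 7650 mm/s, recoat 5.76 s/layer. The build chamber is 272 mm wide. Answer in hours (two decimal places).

27.87 hours

Layers = ⌈214/0.03⌉ = 7134.
Scan path per layer: 10800 / 0.17 → 63529.4 mm.
Laser time per layer: 63529.4 / 7650 → 8.3045 s.
Per-layer time: 8.3045 + 5.76 → 14.0645 s.
Build time = 7134 × 14.0645 = 100336.143 s = 27.87 hours.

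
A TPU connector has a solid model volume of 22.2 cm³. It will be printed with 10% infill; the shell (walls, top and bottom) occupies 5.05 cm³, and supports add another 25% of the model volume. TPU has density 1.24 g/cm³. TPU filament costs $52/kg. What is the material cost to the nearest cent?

Interior volume = 22.2 − 5.05, so 17.15 cm³.
Infill deposited = 0.10 × 17.15, so 1.715 cm³.
Support: 0.25 × 22.2 → 5.55 cm³.
Deposited volume = 5.05 + 1.715 + 5.55, so 12.315 cm³.
Mass: 12.315 × 1.24 → 15.2706 g.
At $52/kg: 15.2706/1000 × 52 = $0.79.

$0.79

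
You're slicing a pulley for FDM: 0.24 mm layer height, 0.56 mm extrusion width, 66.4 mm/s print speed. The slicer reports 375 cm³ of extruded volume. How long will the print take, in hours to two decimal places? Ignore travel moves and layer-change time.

11.67 hours

Line area = 0.24 × 0.56 = 0.1344 mm².
Path length: 375000 mm³ / 0.1344 mm² → 2790178.6 mm.
Time extruding = 2790178.6 / 66.4 = 42020.8 s.
42020.8 s = 11.67 hours.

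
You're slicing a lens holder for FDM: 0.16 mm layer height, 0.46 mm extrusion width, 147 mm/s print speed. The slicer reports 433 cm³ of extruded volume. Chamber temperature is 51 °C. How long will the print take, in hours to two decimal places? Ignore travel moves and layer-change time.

Line area = 0.16 × 0.46 = 0.0736 mm².
Toolpath length = 433 cm³ / 0.0736 mm² = 433000 / 0.0736 = 5883152.2 mm.
Print-move time = 5883152.2 / 147, so 40021.4 s.
40021.4 s = 11.12 hours.

11.12 hours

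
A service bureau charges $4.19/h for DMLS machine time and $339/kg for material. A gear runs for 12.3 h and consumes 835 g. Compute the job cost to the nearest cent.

Machine cost = 4.19 × 12.3 = $51.537.
Feedstock cost = 339 × 835/1000 = $283.065.
Total = 51.537 + 283.065 = 334.602 ≈ $334.60.

$334.60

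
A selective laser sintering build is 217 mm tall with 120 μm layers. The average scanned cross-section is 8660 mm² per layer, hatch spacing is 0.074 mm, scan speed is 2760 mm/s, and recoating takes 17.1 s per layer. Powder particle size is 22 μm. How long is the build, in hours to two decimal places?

Number of layers: 217 / 0.12 → 1809 (rounded up).
Hatch length per layer = 8660 / 0.074 = 117027 mm.
Per-layer scan time = 117027 / 2760, so 42.4011 s.
Time per layer = 42.4011 + 17.1 = 59.5011 s.
Total: 1809 × 59.5011 s = 107637.4899 s → 29.90 hours.

29.90 hours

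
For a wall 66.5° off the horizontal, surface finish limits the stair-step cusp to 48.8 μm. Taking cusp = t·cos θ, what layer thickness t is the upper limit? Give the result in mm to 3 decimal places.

0.122 mm

t = h_c / cos θ = 0.0488 / 0.3987 = 0.122 mm.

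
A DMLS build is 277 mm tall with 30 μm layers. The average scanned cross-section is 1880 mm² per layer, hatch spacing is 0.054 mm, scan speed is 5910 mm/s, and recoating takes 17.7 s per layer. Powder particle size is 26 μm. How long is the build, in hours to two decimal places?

Number of layers: 277 / 0.03 → 9234 (rounded up).
Hatch length per layer = 1880 / 0.054, so 34814.8 mm.
Per-layer scan time = 34814.8 / 5910, so 5.8908 s.
Layer cycle: 5.8908 + 17.7 → 23.5908 s.
Total: 9234 × 23.5908 s = 217837.4472 s → 60.51 hours.

60.51 hours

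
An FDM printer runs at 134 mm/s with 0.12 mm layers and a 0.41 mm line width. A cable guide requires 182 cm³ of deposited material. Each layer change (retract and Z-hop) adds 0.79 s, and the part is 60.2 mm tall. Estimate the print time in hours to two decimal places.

7.78 hours

Extrusion cross-section: 0.12 × 0.41 → 0.0492 mm².
Path length: 182000 mm³ / 0.0492 mm² → 3699187 mm.
Time extruding = 3699187 / 134 = 27605.9 s.
Number of layers: 60.2 / 0.12 → 502 (rounded up).
Z-hop total = 502 × 0.79 = 396.58 s.
Total = 27605.9 + 396.58 = 28002.48 s = 7.78 hours.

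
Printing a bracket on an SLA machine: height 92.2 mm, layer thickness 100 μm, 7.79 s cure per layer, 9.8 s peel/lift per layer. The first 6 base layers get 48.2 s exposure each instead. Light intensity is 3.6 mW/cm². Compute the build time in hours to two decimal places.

4.57 hours

Layer count = ceil(92.2 / 0.1) = 922.
Burn-in layers: 6 × (48.2 + 9.8) → 348 s.
Regular layers = 916 × (7.79 + 9.8), so 16112.44 s.
Sum: 348 + 16112.44 = 16460.44 s → 4.57 hours.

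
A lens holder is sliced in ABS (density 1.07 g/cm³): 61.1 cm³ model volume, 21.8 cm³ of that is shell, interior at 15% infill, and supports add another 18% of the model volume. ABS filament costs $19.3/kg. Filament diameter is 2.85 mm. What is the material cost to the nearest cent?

Interior volume: 61.1 − 21.8 → 39.3 cm³.
Deposited infill: 0.15 × 39.3 → 5.895 cm³.
Support = 0.18 × 61.1, so 10.998 cm³.
Total printed volume: 21.8 + 5.895 + 10.998 → 38.693 cm³.
Mass: 38.693 × 1.07 → 41.40151 g.
At $19.3/kg: 41.40151/1000 × 19.3 = $0.80.

$0.80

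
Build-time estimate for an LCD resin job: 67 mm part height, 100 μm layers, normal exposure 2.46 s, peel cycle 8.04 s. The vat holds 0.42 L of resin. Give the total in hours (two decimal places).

Number of layers: 67 / 0.1 → 670 (rounded up).
Each layer takes = 2.46 + 8.04, so 10.5 s.
Total = 670 × 10.5 = 7035 s = 1.95 hours.

1.95 hours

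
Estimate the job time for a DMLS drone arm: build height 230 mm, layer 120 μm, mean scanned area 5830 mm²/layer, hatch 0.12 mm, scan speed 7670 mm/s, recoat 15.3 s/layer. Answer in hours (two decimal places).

Number of layers: 230 / 0.12 → 1917 (rounded up).
Scan path per layer: 5830 / 0.12 → 48583.3 mm.
Per-layer scan time: 48583.3 / 7670 → 6.3342 s.
Layer cycle = 6.3342 + 15.3 = 21.6342 s.
1917 layers × 21.6342 s/layer = 41472.7614 s, i.e. 11.52 hours.

11.52 hours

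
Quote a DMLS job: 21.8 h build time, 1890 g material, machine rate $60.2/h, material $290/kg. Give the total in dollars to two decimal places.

Machine cost = 60.2 × 21.8 = $1312.36.
Feedstock cost = 290 × 1890/1000 = $548.10.
Job cost: 1312.36 + 548.10 = $1860.46.

$1860.46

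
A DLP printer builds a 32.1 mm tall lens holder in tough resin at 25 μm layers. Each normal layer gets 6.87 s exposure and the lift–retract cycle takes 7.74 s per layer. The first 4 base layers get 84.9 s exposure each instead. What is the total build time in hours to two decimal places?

5.30 hours

Number of layers: 32.1 / 0.025 → 1284 (rounded up).
Burn-in layers = 4 × (84.9 + 7.74) = 370.56 s.
Remaining layers: 1280 × (6.87 + 7.74) → 18700.8 s.
Total = 370.56 + 18700.8 = 19071.36 s = 5.30 hours.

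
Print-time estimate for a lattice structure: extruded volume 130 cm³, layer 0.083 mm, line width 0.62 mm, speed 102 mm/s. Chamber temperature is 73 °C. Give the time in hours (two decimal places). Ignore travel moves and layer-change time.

6.88 hours

Bead cross-section = 0.083 × 0.62, so 0.05146 mm².
Toolpath length = 130 cm³ / 0.05146 mm² = 130000 / 0.05146 = 2526234 mm.
Time extruding = 2526234 / 102 = 24767 s.
24767 s = 6.88 hours.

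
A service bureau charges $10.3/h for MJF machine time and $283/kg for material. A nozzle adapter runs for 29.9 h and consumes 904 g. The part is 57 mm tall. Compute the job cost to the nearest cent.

$563.80

Machine-time cost: 10.3 × 29.9 → $307.97.
Feedstock cost = 283 × 904/1000, so $255.832.
Job cost: 307.97 + 255.832 = 563.802 ≈ $563.80.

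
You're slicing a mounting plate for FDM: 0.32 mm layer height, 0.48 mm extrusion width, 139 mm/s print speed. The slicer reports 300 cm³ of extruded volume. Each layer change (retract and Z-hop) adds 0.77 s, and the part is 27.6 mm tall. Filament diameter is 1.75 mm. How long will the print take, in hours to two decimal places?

Line area: 0.32 × 0.48 → 0.1536 mm².
Path length: 300000 mm³ / 0.1536 mm² → 1953125 mm.
Extrusion time: 1953125 / 139 → 14051.3 s.
Layer count = ceil(27.6 / 0.32) = 87.
Non-print overhead = 87 × 0.77 = 66.99 s.
Altogether 14051.3 + 66.99 = 14118.29 s, i.e. 3.92 hours.

3.92 hours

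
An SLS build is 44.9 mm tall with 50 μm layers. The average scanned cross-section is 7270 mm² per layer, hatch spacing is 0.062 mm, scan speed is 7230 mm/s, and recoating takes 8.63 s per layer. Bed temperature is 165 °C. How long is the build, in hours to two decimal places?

6.20 hours

Layers = ⌈44.9/0.05⌉ = 898.
Per-layer scan distance = 7270 / 0.062 = 117258.1 mm.
Per-layer scan time: 117258.1 / 7230 → 16.2183 s.
Layer cycle = 16.2183 + 8.63, so 24.8483 s.
Total: 898 × 24.8483 s = 22313.7734 s → 6.20 hours.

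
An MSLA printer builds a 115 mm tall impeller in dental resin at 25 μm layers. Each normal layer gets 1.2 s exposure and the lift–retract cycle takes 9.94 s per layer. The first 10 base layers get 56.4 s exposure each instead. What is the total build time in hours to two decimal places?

Layers = ⌈115/0.025⌉ = 4600.
Bottom layers: 10 × (56.4 + 9.94) → 663.4 s.
Remaining layers = 4590 × (1.2 + 9.94) = 51132.6 s.
Total = 663.4 + 51132.6 = 51796 s = 14.39 hours.

14.39 hours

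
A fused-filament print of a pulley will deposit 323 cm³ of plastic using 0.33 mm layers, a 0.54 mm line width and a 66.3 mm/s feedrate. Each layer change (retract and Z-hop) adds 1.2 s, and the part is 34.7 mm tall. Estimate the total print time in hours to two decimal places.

Bead cross-section = 0.33 × 0.54 = 0.1782 mm².
Path length: 323000 mm³ / 0.1782 mm² → 1812570.1 mm.
Time extruding = 1812570.1 / 66.3 = 27338.9 s.
Number of layers: 34.7 / 0.33 → 106 (rounded up).
Layer-change overhead = 106 × 1.2 = 127.2 s.
Altogether 27338.9 + 127.2 = 27466.1 s, i.e. 7.63 hours.

7.63 hours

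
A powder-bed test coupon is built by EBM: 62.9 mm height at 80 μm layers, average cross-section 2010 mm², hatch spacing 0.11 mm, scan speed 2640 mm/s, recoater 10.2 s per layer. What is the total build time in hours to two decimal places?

3.74 hours

Layer count = ceil(62.9 / 0.08) = 787.
Per-layer scan distance = 2010 / 0.11 = 18272.7 mm.
Beam time per layer = 18272.7 / 2640, so 6.9215 s.
Layer cycle = 6.9215 + 10.2, so 17.1215 s.
787 layers × 17.1215 s/layer = 13474.6205 s, i.e. 3.74 hours.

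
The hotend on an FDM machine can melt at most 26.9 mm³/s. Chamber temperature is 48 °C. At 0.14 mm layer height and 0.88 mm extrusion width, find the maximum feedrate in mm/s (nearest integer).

A = 0.14 × 0.88 = 0.1232 mm².
v_max = Q/A = 26.9/0.1232 = 218.34 mm/s → 218 mm/s.

218 mm/s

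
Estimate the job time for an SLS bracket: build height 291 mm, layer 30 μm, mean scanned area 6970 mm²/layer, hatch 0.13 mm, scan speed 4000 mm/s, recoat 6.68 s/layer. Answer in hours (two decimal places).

Layer count = ceil(291 / 0.03) = 9700.
Scan path per layer: 6970 / 0.13 → 53615.4 mm.
Per-layer scan time = 53615.4 / 4000 = 13.4039 s.
Layer cycle = 13.4039 + 6.68, so 20.0839 s.
9700 layers × 20.0839 s/layer = 194813.83 s, i.e. 54.11 hours.

54.11 hours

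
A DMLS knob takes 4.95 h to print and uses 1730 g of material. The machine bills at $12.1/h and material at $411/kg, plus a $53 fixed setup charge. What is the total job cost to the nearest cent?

Time charge = 12.1 × 4.95 = $59.895.
Material charge = 411 × 1730/1000 = $711.03.
Total = 59.895 + 711.03 + 53 = 823.925 ≈ $823.93.

$823.93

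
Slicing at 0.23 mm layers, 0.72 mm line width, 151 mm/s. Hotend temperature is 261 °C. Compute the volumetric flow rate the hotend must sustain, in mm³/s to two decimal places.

A = 0.23 × 0.72 = 0.1656 mm².
Q = v·A = 151 × 0.1656 = 25.01 mm³/s.

25.01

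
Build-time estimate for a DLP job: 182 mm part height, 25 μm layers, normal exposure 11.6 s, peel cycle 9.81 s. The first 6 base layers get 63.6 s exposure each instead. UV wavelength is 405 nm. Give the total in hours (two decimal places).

43.38 hours

Layer count = ceil(182 / 0.025) = 7280.
Bottom layers = 6 × (63.6 + 9.81), so 440.46 s.
Regular layers = 7274 × (11.6 + 9.81), so 155736.34 s.
Sum: 440.46 + 155736.34 = 156176.8 s → 43.38 hours.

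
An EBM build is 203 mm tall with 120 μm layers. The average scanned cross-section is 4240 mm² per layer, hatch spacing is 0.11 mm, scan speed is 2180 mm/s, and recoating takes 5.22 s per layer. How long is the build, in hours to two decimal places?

10.76 hours

Layers = ⌈203/0.12⌉ = 1692.
Scan path per layer: 4240 / 0.11 → 38545.5 mm.
Scan time per layer: 38545.5 / 2180 → 17.6814 s.
Layer cycle = 17.6814 + 5.22 = 22.9014 s.
Build time = 1692 × 22.9014 = 38749.1688 s = 10.76 hours.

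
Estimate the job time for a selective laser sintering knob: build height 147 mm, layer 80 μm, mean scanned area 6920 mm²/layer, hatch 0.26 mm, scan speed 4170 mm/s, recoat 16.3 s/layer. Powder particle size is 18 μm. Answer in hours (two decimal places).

11.58 hours

Number of layers: 147 / 0.08 → 1838 (rounded up).
Per-layer scan distance: 6920 / 0.26 → 26615.4 mm.
Laser time per layer = 26615.4 / 4170 = 6.3826 s.
Time per layer = 6.3826 + 16.3, so 22.6826 s.
Total: 1838 × 22.6826 s = 41690.6188 s → 11.58 hours.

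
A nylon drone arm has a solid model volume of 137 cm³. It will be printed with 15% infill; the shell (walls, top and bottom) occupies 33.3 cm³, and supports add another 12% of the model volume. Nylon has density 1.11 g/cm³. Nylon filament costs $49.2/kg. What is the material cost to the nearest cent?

$3.57

Infill region = 137 − 33.3 = 103.7 cm³.
Deposited infill = 0.15 × 103.7 = 15.555 cm³.
Support: 0.12 × 137 → 16.44 cm³.
Total printed volume = 33.3 + 15.555 + 16.44 = 65.295 cm³.
Mass: 65.295 × 1.11 → 72.47745 g.
At $49.2/kg: 72.47745/1000 × 49.2 = $3.57.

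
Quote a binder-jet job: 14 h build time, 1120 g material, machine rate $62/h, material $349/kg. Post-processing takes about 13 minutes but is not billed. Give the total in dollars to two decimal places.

Time charge = 62 × 14 = $868.00.
Feedstock cost = 349 × 1120/1000 = $390.88.
Job cost: 868.00 + 390.88 = $1258.88.

$1258.88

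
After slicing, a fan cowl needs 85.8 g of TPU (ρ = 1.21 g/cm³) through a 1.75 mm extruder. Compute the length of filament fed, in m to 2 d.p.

29.48 m

Volume = 85.8 g / 1.21 g·cm⁻³ = 70.9091 cm³ = 70909.1 mm³.
Filament cross-section = π × (1.75/2)² = 2.4053 mm².
Length = 70909.1 / 2.4053 = 29480.36 mm = 29.48 m.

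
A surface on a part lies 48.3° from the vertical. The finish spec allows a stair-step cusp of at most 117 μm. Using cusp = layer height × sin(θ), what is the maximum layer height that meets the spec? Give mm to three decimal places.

Layer height = cusp / sin(48.3°) = 0.117 / 0.7466 = 0.157 mm.

0.157 mm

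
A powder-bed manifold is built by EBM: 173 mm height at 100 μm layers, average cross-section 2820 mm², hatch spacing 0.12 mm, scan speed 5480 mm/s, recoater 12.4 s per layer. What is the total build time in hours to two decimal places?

Number of layers: 173 / 0.1 → 1730 (rounded up).
Hatch length per layer = 2820 / 0.12 = 23500 mm.
Beam time per layer: 23500 / 5480 → 4.2883 s.
Layer cycle: 4.2883 + 12.4 → 16.6883 s.
1730 layers × 16.6883 s/layer = 28870.759 s, i.e. 8.02 hours.

8.02 hours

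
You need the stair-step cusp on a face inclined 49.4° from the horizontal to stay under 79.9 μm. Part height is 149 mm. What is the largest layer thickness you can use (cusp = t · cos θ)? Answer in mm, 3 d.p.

0.123 mm

Layer height = cusp / cos(49.4°) = 0.0799 / 0.6508 = 0.123 mm.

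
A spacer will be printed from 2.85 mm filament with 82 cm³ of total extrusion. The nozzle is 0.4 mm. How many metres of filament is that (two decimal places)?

12.85 m

Filament cross-section = π × (2.85/2)² = 6.3794 mm².
L = 82000 mm³ / 6.3794 mm² = 12853.87 mm, i.e. 12.85 m.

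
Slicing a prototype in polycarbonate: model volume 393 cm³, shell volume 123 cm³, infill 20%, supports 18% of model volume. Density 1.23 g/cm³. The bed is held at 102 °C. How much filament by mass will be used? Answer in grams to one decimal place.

Volume inside the shell: 393 − 123 → 270 cm³.
Infill deposited = 0.20 × 270, so 54 cm³.
Support = 0.18 × 393, so 70.74 cm³.
Total extruded = 123 + 54 + 70.74, so 247.74 cm³.
Mass = 247.74 × 1.23 = 304.7202 g.

304.7 g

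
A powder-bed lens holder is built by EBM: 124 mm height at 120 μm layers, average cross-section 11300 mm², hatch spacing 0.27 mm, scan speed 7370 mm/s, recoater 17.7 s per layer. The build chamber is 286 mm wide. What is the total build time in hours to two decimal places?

6.71 hours

Layer count = ceil(124 / 0.12) = 1034.
Hatch length per layer = 11300 / 0.27, so 41851.9 mm.
Per-layer scan time: 41851.9 / 7370 → 5.6787 s.
Per-layer time = 5.6787 + 17.7, so 23.3787 s.
Total: 1034 × 23.3787 s = 24173.5758 s → 6.71 hours.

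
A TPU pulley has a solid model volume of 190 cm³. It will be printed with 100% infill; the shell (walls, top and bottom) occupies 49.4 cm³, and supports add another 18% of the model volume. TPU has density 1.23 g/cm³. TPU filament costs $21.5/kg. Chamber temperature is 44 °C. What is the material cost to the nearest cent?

$5.93

Infill region = 190 − 49.4, so 140.6 cm³.
Infill deposited = 1.00 × 140.6, so 140.6 cm³.
Support = 0.18 × 190, so 34.2 cm³.
Total printed volume: 49.4 + 140.6 + 34.2 → 224.2 cm³.
Mass = 224.2 × 1.23 = 275.766 g.
Cost = 275.766 g / 1000 × $21.5/kg = $5.93.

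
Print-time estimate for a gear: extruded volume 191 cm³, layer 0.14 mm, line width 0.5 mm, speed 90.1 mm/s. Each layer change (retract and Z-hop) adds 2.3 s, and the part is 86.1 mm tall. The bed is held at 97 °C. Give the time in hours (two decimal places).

Extrusion cross-section = 0.14 × 0.5 = 0.07 mm².
Path length: 191000 mm³ / 0.07 mm² → 2728571.4 mm.
Time extruding = 2728571.4 / 90.1, so 30283.8 s.
Layer count = ceil(86.1 / 0.14) = 615.
Z-hop total: 615 × 2.3 → 1414.5 s.
Altogether 30283.8 + 1414.5 = 31698.3 s, i.e. 8.81 hours.

8.81 hours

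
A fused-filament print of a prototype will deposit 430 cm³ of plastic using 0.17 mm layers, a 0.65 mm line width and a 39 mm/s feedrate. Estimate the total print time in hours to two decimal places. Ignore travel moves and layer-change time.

27.72 hours

Line area = 0.17 × 0.65 = 0.1105 mm².
Path length: 430000 mm³ / 0.1105 mm² → 3891402.7 mm.
Print-move time: 3891402.7 / 39 → 99779.6 s.
99779.6 s = 27.72 hours.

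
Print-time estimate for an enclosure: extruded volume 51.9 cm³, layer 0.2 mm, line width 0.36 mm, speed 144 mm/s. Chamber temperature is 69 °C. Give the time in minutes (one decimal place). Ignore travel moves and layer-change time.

Line area = 0.2 × 0.36, so 0.072 mm².
Toolpath length = 51.9 cm³ / 0.072 mm² = 51900 / 0.072 = 720833.3 mm.
Print-move time = 720833.3 / 144, so 5005.8 s.
In the requested units: 5005.8 s = 83.4 minutes.

83.4 minutes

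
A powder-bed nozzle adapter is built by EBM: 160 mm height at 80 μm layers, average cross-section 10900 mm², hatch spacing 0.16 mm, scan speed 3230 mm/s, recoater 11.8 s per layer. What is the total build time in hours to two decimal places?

18.27 hours

Layers = ⌈160/0.08⌉ = 2000.
Scan path per layer: 10900 / 0.16 → 68125 mm.
Per-layer scan time: 68125 / 3230 → 21.0913 s.
Layer cycle = 21.0913 + 11.8, so 32.8913 s.
2000 layers × 32.8913 s/layer = 65782.6 s, i.e. 18.27 hours.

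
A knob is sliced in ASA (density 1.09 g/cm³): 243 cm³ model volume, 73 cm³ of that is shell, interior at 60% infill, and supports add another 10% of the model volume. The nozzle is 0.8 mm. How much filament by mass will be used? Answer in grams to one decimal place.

Interior volume = 243 − 73 = 170 cm³.
Deposited infill: 0.60 × 170 → 102 cm³.
Support = 0.10 × 243 = 24.3 cm³.
Deposited volume = 73 + 102 + 24.3, so 199.3 cm³.
Mass = 199.3 × 1.09, so 217.237 g.

217.2 g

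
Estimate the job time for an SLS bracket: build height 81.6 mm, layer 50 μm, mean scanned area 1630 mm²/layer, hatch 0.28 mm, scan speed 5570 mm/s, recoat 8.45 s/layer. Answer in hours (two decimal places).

Layers = ⌈81.6/0.05⌉ = 1632.
Per-layer scan distance: 1630 / 0.28 → 5821.4 mm.
Laser time per layer: 5821.4 / 5570 → 1.0451 s.
Time per layer: 1.0451 + 8.45 → 9.4951 s.
Build time = 1632 × 9.4951 = 15496.0032 s = 4.30 hours.

4.30 hours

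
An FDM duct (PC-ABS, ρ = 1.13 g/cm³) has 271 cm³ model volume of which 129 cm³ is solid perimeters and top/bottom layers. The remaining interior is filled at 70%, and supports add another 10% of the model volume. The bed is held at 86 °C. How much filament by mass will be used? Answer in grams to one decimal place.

Volume inside the shell: 271 − 129 → 142 cm³.
Infill volume = 0.70 × 142, so 99.4 cm³.
Support: 0.10 × 271 → 27.1 cm³.
Total printed volume = 129 + 99.4 + 27.1 = 255.5 cm³.
Mass = 255.5 × 1.13 = 288.715 g.

288.7 g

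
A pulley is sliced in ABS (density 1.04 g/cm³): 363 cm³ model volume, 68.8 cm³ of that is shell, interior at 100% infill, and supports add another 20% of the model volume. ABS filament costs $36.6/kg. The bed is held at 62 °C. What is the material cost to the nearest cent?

$16.58

Interior volume = 363 − 68.8, so 294.2 cm³.
Infill volume = 1.00 × 294.2 = 294.2 cm³.
Support = 0.20 × 363, so 72.6 cm³.
Deposited volume: 68.8 + 294.2 + 72.6 → 435.6 cm³.
Mass = 435.6 × 1.04 = 453.024 g.
At $36.6/kg: 453.024/1000 × 36.6 = $16.58.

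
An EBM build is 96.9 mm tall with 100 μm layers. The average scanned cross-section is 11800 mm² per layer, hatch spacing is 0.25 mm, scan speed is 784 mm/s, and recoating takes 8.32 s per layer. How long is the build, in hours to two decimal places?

18.44 hours

Number of layers: 96.9 / 0.1 → 969 (rounded up).
Hatch length per layer = 11800 / 0.25, so 47200 mm.
Per-layer scan time = 47200 / 784 = 60.2041 s.
Per-layer time = 60.2041 + 8.32 = 68.5241 s.
969 layers × 68.5241 s/layer = 66399.8529 s, i.e. 18.44 hours.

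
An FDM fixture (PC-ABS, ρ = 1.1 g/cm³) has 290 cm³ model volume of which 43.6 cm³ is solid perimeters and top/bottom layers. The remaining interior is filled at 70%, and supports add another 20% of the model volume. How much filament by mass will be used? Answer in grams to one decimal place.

Infill region: 290 − 43.6 → 246.4 cm³.
Infill deposited = 0.70 × 246.4, so 172.48 cm³.
Support = 0.20 × 290 = 58 cm³.
Total printed volume = 43.6 + 172.48 + 58 = 274.08 cm³.
Mass = 274.08 × 1.1 = 301.488 g.

301.5 g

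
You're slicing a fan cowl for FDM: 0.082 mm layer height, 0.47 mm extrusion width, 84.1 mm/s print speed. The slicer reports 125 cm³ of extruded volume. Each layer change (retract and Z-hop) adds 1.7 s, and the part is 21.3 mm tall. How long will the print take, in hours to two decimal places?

10.84 hours

Bead cross-section: 0.082 × 0.47 → 0.03854 mm².
Path length: 125000 mm³ / 0.03854 mm² → 3243383.5 mm.
Print-move time = 3243383.5 / 84.1, so 38565.8 s.
Layer count = ceil(21.3 / 0.082) = 260.
Non-print overhead = 260 × 1.7, so 442 s.
Altogether 38565.8 + 442 = 39007.8 s, i.e. 10.84 hours.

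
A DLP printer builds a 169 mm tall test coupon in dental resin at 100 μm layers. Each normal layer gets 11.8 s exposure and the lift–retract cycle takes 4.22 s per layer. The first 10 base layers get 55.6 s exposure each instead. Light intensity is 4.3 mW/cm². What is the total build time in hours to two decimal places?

Number of layers: 169 / 0.1 → 1690 (rounded up).
Bottom layers = 10 × (55.6 + 4.22) = 598.2 s.
Remaining layers = 1680 × (11.8 + 4.22), so 26913.6 s.
Sum: 598.2 + 26913.6 = 27511.8 s → 7.64 hours.

7.64 hours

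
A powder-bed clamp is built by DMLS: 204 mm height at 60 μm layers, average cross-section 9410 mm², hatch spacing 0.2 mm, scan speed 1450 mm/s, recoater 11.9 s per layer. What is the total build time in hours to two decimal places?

41.88 hours

Layer count = ceil(204 / 0.06) = 3400.
Hatch length per layer = 9410 / 0.2 = 47050 mm.
Per-layer scan time = 47050 / 1450 = 32.4483 s.
Layer cycle = 32.4483 + 11.9 = 44.3483 s.
Build time = 3400 × 44.3483 = 150784.22 s = 41.88 hours.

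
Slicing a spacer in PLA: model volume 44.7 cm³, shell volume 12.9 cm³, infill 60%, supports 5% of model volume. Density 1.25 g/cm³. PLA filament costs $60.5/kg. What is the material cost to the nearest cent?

Volume inside the shell: 44.7 − 12.9 → 31.8 cm³.
Infill volume: 0.60 × 31.8 → 19.08 cm³.
Support: 0.05 × 44.7 → 2.235 cm³.
Total printed volume = 12.9 + 19.08 + 2.235, so 34.215 cm³.
Mass = 34.215 × 1.25, so 42.76875 g.
Cost = 42.76875 g / 1000 × $60.5/kg = $2.59.

$2.59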